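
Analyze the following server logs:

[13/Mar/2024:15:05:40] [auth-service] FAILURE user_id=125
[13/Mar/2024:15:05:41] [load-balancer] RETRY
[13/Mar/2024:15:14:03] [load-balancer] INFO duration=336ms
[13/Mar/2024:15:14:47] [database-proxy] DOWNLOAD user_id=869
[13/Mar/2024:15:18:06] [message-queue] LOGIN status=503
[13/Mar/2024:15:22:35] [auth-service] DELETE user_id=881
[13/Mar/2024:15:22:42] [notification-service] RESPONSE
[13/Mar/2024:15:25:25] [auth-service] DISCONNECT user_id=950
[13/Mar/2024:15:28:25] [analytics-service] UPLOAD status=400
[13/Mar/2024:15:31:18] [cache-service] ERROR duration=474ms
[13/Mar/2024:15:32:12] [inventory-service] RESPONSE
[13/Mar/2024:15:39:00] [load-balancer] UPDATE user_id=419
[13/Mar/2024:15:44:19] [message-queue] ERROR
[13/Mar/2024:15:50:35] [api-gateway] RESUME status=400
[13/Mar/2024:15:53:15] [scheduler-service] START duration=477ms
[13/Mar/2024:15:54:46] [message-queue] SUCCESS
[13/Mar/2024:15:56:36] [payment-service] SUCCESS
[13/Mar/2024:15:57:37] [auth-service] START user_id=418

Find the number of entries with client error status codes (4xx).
2

To find matching entries:

1. Pattern to match: client error status codes (4xx)
2. Scan each log entry for the pattern
3. Count matches: 2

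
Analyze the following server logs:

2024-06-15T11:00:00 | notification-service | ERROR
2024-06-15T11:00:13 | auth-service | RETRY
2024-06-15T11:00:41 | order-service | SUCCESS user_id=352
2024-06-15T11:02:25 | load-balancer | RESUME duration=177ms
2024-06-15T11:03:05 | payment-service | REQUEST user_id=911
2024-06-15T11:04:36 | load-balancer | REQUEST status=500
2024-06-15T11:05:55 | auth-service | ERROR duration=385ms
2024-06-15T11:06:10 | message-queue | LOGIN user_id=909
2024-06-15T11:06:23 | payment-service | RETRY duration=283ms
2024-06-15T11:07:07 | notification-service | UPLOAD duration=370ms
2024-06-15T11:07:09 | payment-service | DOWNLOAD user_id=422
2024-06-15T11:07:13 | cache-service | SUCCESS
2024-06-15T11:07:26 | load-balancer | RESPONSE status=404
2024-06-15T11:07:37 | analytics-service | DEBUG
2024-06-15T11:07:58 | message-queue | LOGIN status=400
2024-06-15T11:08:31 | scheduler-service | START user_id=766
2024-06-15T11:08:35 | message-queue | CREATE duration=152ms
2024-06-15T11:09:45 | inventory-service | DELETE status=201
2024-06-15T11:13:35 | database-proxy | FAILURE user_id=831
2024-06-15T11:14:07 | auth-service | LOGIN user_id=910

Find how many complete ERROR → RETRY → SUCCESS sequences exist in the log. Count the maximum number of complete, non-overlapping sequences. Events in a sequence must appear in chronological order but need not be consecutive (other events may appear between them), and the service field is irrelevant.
2

To count sequences:

1. Look for pattern: ERROR → RETRY → SUCCESS
2. Greedily scan the log in chronological order, matching each sequence element in turn (ignoring service)
3. Each time the full pattern completes, increment the count and restart matching from the next event
4. Complete non-overlapping sequences found: 2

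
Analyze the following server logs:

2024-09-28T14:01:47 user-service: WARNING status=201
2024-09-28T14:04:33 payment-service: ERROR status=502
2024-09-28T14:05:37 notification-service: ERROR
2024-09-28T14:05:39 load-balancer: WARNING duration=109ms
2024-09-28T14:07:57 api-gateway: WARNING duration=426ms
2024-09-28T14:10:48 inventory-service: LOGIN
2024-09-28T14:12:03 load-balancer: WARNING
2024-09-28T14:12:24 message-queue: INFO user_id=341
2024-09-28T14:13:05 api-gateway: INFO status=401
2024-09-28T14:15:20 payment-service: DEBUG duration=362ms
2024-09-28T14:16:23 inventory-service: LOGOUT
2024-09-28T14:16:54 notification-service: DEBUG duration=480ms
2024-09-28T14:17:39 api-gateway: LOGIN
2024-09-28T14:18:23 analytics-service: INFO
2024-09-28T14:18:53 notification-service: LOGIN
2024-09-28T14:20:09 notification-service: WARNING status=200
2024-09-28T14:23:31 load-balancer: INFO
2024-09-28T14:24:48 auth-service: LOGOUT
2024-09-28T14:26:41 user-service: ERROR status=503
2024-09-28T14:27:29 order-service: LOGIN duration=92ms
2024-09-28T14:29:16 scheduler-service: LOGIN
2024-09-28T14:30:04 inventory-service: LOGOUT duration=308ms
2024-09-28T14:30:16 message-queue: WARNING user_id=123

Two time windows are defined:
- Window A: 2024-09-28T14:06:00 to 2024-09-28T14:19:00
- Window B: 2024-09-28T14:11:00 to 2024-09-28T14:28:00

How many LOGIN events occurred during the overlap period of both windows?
2

To find overlap events:

1. Window A: 2024-09-28T14:06:00 to 2024-09-28T14:19:00
2. Window B: 2024-09-28T14:11:00 to 2024-09-28T14:28:00
3. Overlap period: 2024-09-28T14:11:00 to 2024-09-28T14:19:00
4. Count LOGIN events in overlap: 2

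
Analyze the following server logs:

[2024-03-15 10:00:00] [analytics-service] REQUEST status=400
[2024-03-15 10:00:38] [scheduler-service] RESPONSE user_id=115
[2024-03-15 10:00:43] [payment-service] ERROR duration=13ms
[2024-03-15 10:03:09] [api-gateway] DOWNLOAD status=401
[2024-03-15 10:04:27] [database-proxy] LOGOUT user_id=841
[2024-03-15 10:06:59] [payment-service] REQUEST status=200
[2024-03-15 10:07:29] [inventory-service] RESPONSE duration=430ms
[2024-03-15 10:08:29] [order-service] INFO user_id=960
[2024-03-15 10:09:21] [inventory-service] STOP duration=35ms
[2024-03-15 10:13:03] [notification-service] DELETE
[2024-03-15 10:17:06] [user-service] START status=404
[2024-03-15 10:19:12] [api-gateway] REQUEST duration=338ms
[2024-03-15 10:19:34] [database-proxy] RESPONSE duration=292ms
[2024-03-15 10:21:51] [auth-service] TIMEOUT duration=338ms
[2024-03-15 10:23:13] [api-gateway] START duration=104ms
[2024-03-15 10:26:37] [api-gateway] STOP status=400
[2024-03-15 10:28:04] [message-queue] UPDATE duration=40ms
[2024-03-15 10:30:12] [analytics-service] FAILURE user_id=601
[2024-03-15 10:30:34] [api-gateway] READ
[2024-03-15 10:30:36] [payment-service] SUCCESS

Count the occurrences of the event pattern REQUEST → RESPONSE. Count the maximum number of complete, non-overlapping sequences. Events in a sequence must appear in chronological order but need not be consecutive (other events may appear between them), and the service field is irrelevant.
3

To count sequences:

1. Look for pattern: REQUEST → RESPONSE
2. Greedily scan the log in chronological order, matching each sequence element in turn (ignoring service)
3. Each time the full pattern completes, increment the count and restart matching from the next event
4. Complete non-overlapping sequences found: 3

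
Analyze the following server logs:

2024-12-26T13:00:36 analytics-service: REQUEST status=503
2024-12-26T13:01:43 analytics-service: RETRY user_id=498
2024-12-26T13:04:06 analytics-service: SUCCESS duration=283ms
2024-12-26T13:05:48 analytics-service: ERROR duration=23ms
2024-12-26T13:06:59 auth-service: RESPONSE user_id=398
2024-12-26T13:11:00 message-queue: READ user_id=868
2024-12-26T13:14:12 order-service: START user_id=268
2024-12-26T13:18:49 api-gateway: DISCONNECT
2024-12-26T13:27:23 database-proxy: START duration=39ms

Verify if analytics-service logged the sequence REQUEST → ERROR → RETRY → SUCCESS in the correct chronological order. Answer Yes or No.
No

To verify sequence order:

1. Find all events in sequence REQUEST → ERROR → RETRY → SUCCESS for analytics-service
2. Extract their timestamps
3. Check if timestamps are in ascending order
4. Result: No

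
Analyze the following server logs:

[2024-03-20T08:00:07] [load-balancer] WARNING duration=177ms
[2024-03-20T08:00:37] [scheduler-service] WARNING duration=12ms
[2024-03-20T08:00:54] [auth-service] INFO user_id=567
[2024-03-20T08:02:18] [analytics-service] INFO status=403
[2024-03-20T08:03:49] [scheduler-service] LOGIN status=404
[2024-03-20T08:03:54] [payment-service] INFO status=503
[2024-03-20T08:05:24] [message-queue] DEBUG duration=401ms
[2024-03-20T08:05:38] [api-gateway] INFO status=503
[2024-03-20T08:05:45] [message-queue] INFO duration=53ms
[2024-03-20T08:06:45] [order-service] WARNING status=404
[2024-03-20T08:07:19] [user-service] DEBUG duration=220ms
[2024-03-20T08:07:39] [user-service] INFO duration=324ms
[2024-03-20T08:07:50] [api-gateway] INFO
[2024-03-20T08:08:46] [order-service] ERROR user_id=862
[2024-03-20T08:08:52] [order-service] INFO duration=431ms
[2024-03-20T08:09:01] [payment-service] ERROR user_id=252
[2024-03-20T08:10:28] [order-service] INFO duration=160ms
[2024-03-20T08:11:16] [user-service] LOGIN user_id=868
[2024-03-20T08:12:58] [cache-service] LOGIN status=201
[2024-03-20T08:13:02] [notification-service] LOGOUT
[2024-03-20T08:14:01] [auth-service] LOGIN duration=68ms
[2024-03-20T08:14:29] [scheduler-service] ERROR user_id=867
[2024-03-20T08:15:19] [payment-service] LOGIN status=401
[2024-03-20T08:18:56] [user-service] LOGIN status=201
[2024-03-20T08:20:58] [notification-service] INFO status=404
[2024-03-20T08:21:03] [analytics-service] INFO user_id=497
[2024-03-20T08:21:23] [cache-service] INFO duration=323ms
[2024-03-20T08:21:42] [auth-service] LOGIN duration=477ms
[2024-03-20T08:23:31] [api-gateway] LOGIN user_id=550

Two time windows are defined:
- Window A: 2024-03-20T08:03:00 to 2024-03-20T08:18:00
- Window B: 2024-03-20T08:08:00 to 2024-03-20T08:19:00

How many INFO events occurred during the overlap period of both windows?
2

To find overlap events:

1. Window A: 2024-03-20T08:03:00 to 2024-03-20T08:18:00
2. Window B: 2024-03-20T08:08:00 to 2024-03-20T08:19:00
3. Overlap period: 2024-03-20T08:08:00 to 2024-03-20T08:18:00
4. Count INFO events in overlap: 2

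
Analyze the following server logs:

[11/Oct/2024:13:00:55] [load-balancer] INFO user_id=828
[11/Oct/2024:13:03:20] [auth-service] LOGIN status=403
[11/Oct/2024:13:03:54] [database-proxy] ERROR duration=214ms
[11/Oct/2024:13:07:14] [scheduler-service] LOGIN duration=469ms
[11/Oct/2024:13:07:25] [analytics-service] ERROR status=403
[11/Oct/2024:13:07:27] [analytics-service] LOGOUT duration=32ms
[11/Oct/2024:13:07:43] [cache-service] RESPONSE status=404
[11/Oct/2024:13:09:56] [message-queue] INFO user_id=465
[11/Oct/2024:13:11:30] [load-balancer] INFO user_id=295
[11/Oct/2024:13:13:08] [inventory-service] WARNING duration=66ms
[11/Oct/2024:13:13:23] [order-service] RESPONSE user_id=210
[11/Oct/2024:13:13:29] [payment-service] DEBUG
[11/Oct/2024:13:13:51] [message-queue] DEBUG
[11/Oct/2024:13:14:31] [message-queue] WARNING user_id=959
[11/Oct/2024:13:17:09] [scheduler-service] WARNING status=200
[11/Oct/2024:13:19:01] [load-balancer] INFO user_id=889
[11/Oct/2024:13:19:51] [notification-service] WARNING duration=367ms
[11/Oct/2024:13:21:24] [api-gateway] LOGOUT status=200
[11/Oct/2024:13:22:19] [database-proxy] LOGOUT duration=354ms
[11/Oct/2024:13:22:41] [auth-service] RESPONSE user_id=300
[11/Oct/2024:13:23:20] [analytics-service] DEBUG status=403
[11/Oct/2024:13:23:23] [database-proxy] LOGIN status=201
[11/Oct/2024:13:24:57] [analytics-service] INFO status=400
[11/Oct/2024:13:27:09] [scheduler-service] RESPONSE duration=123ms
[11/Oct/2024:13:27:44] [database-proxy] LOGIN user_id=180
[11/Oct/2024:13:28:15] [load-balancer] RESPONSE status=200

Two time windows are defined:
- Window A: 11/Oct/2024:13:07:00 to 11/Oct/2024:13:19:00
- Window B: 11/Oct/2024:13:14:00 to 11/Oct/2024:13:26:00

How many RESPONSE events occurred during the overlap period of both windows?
0

To find overlap events:

1. Window A: 11/Oct/2024:13:07:00 to 11/Oct/2024:13:19:00
2. Window B: 11/Oct/2024:13:14:00 to 11/Oct/2024:13:26:00
3. Overlap period: 11/Oct/2024:13:14:00 to 11/Oct/2024:13:19:00
4. Count RESPONSE events in overlap: 0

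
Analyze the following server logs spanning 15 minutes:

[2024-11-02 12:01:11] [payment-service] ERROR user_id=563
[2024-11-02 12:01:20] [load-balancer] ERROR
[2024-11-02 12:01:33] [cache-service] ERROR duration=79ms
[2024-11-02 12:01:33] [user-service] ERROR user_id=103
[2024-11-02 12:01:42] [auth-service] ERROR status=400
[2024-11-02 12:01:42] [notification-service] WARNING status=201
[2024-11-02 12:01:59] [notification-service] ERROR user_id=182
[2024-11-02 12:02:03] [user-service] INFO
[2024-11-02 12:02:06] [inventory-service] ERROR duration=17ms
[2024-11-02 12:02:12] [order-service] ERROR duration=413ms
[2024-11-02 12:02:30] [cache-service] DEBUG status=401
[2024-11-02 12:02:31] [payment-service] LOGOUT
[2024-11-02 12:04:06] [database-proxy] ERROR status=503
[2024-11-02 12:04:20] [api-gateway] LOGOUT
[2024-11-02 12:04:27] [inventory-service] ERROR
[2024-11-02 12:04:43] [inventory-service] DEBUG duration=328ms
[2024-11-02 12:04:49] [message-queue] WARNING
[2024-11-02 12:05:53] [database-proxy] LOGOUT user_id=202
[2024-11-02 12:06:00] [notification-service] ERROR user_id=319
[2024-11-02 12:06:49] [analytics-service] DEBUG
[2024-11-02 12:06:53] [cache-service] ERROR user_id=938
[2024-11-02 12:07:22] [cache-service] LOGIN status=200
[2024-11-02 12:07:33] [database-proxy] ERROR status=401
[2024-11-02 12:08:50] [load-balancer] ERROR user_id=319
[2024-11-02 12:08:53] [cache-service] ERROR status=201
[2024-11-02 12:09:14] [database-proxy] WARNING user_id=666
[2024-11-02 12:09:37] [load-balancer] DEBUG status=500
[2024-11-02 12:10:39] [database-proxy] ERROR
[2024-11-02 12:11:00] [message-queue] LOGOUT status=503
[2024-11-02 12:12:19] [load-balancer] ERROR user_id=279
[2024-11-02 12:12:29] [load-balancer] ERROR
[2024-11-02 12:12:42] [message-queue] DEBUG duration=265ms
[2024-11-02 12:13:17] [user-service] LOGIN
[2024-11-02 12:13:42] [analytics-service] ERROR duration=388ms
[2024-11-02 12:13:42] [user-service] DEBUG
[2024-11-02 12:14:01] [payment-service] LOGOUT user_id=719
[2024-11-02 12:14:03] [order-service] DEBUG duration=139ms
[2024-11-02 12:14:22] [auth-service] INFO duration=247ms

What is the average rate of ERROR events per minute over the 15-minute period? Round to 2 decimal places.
1.27

To calculate the rate:

1. Count total ERROR events: 19
2. Total time period: 15 minutes
3. Rate = 19 / 15 = 1.27 events per minute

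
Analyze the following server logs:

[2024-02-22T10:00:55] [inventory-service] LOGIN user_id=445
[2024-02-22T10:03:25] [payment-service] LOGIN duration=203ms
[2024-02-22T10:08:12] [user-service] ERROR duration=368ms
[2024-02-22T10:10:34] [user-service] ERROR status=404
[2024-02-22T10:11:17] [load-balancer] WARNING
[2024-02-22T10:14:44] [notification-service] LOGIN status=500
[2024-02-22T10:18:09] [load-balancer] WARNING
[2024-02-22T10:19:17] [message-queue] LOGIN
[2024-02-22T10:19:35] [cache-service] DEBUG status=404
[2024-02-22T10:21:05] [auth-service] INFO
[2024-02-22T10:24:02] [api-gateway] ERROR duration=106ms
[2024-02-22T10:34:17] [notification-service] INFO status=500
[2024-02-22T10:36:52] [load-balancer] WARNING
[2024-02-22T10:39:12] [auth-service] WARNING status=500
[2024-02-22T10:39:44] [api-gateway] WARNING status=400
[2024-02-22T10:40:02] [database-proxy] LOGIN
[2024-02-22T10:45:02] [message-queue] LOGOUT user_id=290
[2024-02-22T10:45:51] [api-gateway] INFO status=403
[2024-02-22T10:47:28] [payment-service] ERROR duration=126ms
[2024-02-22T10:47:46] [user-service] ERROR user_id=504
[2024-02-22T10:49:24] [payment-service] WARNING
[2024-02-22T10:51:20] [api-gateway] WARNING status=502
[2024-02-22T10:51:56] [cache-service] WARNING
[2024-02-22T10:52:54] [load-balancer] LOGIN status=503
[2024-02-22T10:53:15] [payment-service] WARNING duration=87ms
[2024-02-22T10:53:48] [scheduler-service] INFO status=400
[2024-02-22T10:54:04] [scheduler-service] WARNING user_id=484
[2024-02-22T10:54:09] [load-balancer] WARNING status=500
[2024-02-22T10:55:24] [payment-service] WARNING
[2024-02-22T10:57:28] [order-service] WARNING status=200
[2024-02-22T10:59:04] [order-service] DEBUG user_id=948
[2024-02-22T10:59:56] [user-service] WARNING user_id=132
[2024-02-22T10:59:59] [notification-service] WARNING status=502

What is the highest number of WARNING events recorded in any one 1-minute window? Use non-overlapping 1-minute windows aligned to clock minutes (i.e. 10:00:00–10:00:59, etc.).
2

To find the burst window:

1. Divide the log period into non-overlapping 1-minute windows starting at 10:00
2. Count WARNING events in each window
3. Find the window with maximum count
4. Maximum events in a window: 2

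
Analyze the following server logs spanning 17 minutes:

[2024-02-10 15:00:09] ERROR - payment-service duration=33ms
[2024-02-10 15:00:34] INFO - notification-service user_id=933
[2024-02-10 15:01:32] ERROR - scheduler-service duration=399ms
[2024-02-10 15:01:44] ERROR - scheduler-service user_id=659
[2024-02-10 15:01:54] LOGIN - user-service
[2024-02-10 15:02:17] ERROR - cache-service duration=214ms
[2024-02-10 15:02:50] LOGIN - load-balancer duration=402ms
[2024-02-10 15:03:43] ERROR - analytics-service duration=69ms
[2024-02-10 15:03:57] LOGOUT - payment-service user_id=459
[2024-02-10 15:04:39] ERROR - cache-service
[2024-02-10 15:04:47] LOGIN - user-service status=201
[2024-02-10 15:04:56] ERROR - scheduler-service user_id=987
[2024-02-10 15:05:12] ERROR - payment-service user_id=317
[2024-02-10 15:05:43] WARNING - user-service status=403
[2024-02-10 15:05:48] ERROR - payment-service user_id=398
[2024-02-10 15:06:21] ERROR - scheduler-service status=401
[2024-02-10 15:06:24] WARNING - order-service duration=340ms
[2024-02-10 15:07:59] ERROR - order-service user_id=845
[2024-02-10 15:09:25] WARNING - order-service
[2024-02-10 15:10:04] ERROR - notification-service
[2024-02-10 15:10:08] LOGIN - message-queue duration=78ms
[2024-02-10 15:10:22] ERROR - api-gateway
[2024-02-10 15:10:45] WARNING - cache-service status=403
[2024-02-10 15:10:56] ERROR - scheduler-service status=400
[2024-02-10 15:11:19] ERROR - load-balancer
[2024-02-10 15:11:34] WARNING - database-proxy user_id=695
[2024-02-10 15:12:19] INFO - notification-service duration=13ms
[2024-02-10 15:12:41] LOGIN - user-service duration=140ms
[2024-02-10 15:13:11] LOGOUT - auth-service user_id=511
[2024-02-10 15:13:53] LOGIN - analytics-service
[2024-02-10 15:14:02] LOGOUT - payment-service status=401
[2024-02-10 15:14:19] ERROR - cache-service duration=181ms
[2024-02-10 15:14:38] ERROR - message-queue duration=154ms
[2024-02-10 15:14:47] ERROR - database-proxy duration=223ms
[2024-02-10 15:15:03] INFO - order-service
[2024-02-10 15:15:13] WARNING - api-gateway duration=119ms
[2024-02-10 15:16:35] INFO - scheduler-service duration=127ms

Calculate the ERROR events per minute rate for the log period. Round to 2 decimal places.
1.06

To calculate the rate:

1. Count total ERROR events: 18
2. Total time period: 17 minutes
3. Rate = 18 / 17 = 1.06 events per minute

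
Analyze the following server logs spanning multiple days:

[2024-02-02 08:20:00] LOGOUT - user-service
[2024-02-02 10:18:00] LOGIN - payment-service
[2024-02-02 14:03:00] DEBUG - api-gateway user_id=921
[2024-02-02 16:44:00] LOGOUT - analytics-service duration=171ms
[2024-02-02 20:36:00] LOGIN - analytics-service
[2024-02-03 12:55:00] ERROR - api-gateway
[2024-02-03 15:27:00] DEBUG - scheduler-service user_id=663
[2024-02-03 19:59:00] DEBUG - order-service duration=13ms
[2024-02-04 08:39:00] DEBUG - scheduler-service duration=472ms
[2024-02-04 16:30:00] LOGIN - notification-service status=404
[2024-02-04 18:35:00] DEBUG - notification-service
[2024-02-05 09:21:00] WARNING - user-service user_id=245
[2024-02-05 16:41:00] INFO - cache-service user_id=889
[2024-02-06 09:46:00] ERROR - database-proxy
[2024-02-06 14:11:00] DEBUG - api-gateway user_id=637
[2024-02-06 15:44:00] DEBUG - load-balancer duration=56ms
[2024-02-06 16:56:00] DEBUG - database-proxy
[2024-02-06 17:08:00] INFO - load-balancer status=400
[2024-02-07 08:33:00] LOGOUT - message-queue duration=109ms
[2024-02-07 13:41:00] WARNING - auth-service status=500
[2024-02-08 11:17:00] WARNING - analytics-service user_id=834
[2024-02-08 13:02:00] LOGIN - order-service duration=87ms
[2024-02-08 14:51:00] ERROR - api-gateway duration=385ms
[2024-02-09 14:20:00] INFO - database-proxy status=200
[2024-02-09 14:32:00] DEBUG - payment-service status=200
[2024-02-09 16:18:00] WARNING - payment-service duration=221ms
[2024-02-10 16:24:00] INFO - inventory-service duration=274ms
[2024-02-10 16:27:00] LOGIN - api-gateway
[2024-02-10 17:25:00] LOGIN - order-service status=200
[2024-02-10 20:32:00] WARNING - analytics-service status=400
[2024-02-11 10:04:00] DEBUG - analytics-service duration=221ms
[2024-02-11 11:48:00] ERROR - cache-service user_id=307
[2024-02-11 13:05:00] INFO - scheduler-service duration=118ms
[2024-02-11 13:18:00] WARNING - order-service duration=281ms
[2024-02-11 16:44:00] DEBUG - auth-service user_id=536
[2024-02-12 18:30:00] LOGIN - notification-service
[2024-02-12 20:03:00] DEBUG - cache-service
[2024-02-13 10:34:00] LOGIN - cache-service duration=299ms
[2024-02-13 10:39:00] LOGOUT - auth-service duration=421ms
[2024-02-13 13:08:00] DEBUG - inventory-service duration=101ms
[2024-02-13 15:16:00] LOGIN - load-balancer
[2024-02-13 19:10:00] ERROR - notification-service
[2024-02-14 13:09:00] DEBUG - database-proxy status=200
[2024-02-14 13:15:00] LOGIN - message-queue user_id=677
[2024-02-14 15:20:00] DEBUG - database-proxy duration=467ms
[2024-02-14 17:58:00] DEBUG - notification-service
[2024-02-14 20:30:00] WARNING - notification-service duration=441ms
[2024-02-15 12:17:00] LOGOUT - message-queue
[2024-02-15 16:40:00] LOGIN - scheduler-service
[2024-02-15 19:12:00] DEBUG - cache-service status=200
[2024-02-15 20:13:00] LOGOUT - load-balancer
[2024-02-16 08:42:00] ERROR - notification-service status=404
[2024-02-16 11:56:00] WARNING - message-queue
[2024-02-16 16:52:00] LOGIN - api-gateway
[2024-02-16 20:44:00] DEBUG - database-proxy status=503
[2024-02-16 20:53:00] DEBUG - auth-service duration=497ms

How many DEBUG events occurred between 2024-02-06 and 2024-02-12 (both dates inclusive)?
7

To filter by date range:

1. Date range: 2024-02-06 through 2024-02-12, both dates inclusive
2. Filter for DEBUG events whose date falls in this range
3. Count matching events: 7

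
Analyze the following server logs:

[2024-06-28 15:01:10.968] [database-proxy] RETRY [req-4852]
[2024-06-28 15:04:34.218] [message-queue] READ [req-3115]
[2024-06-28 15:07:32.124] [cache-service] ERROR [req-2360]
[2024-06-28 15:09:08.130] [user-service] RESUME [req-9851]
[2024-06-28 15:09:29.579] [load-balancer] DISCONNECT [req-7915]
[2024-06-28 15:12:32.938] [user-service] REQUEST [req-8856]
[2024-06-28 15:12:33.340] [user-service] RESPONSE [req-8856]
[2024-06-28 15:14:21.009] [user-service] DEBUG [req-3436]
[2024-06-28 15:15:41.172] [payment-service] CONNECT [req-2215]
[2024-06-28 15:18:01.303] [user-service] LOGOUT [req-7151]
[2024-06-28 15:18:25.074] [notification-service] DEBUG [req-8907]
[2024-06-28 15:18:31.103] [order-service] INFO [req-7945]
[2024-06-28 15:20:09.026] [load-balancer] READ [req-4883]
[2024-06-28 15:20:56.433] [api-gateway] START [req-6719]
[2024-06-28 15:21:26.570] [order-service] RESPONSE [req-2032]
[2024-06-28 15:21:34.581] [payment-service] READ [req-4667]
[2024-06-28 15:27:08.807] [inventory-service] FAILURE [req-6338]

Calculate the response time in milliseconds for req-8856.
402

To calculate latency:

1. Find REQUEST with id req-8856: 2024-06-28 15:12:32.938
2. Find RESPONSE with id req-8856: 2024-06-28 15:12:33.340
3. Latency: 2024-06-28 15:12:33.340 - 2024-06-28 15:12:32.938 = 402ms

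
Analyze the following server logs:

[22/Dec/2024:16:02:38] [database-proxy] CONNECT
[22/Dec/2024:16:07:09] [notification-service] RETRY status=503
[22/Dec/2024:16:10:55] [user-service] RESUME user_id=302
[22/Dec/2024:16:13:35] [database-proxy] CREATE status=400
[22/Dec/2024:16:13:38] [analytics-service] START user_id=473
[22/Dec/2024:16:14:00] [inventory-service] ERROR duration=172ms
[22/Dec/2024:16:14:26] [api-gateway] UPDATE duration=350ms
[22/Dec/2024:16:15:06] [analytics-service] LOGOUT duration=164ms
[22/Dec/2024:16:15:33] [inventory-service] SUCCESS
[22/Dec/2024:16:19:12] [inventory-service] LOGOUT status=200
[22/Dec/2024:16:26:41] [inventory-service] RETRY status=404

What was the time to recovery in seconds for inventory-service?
93

To calculate recovery time:

1. Find ERROR event for inventory-service: 22/Dec/2024:16:14:00
2. Find next SUCCESS event for inventory-service: 22/Dec/2024:16:15:33
3. Recovery time: 22/Dec/2024:16:15:33 - 22/Dec/2024:16:14:00 = 93 seconds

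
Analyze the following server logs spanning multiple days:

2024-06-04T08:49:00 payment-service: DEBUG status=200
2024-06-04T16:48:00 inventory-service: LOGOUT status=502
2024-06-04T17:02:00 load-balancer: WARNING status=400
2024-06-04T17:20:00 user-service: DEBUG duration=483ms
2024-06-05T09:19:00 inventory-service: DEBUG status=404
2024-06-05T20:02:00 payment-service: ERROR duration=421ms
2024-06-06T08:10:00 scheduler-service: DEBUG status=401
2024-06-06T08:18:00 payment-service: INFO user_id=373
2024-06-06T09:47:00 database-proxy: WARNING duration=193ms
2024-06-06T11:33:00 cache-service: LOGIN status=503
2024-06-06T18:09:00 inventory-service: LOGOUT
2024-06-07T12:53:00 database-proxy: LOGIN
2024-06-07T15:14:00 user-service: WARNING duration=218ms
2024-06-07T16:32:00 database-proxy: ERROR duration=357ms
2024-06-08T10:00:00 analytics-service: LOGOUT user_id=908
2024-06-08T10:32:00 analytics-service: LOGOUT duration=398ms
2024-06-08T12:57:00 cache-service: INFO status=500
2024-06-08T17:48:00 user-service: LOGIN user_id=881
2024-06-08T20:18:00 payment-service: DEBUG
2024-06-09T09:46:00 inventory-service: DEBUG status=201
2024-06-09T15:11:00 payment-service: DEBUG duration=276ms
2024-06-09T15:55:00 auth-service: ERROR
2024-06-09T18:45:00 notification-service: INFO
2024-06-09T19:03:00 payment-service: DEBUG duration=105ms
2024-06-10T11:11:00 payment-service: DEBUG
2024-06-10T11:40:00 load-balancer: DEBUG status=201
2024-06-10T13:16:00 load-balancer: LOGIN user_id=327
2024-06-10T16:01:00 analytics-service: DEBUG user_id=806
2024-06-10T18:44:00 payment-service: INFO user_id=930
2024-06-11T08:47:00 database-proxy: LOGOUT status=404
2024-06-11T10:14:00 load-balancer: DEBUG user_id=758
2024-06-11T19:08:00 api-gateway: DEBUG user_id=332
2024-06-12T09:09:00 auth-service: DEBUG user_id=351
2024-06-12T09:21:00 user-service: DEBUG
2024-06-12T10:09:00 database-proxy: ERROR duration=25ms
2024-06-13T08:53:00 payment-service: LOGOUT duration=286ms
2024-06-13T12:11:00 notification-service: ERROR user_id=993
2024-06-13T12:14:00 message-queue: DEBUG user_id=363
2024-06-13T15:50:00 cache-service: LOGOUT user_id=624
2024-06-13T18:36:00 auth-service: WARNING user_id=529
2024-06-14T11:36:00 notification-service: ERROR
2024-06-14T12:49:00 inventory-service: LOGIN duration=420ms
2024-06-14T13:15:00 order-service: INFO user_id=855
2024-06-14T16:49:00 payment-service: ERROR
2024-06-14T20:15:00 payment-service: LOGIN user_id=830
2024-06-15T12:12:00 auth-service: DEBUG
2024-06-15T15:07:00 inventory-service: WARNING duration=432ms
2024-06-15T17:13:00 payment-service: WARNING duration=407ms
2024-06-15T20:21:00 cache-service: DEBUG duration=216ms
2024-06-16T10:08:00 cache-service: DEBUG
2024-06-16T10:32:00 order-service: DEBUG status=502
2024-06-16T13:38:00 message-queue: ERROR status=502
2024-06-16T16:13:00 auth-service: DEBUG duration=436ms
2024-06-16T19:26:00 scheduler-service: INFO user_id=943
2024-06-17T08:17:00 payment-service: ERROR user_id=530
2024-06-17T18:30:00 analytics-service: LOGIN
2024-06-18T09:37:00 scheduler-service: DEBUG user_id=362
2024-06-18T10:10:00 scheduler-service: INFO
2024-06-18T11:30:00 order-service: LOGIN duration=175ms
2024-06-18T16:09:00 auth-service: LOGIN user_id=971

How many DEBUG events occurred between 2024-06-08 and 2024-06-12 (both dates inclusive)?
11

To filter by date range:

1. Date range: 2024-06-08 through 2024-06-12, both dates inclusive
2. Filter for DEBUG events whose date falls in this range
3. Count matching events: 11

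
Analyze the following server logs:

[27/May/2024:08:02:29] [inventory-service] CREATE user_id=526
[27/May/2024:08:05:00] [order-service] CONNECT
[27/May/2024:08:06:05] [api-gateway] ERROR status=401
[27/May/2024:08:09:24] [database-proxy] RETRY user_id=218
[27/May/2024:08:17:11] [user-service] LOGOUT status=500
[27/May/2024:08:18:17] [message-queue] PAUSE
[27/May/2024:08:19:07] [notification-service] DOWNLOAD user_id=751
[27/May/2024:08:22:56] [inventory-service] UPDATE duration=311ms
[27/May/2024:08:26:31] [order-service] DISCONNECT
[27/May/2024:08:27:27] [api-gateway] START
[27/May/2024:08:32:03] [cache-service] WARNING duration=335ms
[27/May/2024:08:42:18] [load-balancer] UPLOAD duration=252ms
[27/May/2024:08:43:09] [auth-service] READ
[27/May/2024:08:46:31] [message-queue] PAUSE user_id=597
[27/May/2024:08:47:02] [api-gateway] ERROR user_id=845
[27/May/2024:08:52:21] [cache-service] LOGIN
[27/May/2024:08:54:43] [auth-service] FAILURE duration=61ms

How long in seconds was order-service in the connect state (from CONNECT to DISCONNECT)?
1291

To calculate state duration:

1. Find CONNECT event for order-service: 27/May/2024:08:05:00
2. Find DISCONNECT event for order-service: 27/May/2024:08:26:31
3. Calculate duration: 27/May/2024:08:26:31 - 27/May/2024:08:05:00 = 1291 seconds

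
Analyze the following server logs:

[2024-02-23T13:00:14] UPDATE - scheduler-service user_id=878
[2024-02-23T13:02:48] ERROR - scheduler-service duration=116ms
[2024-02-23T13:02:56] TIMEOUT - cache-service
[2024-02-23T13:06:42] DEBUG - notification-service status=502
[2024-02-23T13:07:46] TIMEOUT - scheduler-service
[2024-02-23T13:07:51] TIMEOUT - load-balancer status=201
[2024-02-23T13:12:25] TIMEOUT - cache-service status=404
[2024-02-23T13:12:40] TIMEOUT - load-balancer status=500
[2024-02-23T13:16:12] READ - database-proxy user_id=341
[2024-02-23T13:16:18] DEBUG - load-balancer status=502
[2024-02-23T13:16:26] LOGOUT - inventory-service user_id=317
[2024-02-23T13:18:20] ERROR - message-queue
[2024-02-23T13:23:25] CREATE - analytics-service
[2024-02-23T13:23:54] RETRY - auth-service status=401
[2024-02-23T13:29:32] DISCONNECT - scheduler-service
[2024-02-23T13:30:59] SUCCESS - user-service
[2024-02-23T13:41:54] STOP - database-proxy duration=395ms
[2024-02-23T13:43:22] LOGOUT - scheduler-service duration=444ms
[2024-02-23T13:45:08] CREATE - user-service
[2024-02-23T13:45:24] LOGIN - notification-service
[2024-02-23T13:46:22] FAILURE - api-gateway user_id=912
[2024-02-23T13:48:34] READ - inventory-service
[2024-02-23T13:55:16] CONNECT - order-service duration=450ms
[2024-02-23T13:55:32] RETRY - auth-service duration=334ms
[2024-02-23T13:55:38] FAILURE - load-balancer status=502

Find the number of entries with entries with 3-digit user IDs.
4

To find matching entries:

1. Pattern to match: entries with 3-digit user IDs
2. Scan each log entry for the pattern
3. Count matches: 4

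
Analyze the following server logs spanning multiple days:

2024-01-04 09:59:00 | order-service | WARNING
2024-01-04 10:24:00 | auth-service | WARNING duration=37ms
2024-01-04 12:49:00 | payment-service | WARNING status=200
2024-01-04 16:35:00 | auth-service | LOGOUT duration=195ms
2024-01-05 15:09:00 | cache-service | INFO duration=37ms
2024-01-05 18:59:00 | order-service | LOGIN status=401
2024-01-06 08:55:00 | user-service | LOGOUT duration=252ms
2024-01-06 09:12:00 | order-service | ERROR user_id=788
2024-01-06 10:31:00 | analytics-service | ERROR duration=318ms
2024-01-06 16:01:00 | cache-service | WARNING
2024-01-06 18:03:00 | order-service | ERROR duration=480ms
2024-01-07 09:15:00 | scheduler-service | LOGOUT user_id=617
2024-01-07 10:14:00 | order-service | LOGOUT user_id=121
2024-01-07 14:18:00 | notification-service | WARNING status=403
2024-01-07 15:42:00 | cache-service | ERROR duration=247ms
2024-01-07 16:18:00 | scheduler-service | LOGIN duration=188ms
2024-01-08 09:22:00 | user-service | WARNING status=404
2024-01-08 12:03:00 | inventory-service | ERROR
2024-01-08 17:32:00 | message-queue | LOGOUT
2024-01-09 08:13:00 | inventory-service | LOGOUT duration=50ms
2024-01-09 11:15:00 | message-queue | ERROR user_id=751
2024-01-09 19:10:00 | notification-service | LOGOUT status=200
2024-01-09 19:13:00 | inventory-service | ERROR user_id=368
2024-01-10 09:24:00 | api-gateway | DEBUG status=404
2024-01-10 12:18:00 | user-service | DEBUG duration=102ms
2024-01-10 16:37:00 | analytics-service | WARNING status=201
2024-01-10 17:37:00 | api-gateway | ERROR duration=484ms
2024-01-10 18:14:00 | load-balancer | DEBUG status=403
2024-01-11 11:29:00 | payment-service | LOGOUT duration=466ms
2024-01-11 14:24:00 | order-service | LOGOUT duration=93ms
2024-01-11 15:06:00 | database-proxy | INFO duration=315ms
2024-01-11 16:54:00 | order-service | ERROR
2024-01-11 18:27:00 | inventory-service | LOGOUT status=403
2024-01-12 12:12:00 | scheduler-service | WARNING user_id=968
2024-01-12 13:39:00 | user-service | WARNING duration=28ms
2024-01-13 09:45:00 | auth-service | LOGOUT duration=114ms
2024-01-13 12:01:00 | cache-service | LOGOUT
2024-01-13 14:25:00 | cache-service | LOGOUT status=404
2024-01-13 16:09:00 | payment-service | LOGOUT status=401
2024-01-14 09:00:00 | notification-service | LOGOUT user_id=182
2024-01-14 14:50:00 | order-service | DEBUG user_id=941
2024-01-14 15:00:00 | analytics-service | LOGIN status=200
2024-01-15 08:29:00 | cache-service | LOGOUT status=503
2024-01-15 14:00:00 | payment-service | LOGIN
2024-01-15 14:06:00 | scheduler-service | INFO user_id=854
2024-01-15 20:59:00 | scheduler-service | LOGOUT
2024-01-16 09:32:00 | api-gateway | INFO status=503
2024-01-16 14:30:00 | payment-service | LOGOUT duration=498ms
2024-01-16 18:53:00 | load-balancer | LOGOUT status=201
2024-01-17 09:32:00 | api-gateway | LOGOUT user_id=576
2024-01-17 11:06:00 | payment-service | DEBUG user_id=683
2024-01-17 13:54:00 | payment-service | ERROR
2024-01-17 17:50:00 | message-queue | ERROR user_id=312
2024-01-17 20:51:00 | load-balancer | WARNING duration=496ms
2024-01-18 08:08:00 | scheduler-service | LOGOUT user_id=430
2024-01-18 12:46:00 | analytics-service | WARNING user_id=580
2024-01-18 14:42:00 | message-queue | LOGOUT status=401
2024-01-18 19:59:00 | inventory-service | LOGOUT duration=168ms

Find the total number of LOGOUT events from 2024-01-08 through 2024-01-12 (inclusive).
6

To filter by date range:

1. Date range: 2024-01-08 through 2024-01-12, both dates inclusive
2. Filter for LOGOUT events whose date falls in this range
3. Count matching events: 6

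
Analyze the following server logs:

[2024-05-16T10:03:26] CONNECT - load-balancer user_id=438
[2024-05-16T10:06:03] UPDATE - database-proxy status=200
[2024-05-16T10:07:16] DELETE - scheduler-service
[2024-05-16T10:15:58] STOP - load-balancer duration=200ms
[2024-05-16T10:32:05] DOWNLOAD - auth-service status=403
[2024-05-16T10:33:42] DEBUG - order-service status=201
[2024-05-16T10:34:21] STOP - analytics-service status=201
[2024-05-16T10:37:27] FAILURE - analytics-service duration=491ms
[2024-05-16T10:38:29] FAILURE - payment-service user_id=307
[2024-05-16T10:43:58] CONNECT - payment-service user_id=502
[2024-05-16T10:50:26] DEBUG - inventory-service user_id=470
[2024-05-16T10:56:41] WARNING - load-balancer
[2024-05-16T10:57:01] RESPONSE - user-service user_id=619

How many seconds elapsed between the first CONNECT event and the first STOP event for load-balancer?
752

To find the time between events:

1. Locate the first CONNECT event for load-balancer: 2024-05-16T10:03:26
2. Locate the first STOP event for load-balancer: 2024-05-16T10:15:58
3. Calculate the difference: 2024-05-16T10:15:58 - 2024-05-16T10:03:26 = 752 seconds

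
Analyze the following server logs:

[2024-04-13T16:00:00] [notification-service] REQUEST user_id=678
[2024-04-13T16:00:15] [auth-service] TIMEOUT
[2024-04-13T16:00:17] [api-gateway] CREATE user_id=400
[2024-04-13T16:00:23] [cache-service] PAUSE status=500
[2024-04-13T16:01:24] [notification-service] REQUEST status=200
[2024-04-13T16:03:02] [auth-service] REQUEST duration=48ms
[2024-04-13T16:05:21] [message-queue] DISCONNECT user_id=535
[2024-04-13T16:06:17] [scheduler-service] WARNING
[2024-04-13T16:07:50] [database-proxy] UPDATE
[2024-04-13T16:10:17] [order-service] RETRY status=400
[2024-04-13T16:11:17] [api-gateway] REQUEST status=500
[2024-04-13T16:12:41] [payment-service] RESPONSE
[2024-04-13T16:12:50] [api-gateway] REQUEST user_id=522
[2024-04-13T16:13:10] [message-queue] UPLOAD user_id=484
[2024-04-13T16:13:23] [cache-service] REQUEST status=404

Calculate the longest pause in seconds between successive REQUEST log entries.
495

To find the longest gap:

1. Extract all REQUEST events in chronological order
2. Calculate time differences between consecutive events
3. Find the maximum difference
4. Longest gap: 495 seconds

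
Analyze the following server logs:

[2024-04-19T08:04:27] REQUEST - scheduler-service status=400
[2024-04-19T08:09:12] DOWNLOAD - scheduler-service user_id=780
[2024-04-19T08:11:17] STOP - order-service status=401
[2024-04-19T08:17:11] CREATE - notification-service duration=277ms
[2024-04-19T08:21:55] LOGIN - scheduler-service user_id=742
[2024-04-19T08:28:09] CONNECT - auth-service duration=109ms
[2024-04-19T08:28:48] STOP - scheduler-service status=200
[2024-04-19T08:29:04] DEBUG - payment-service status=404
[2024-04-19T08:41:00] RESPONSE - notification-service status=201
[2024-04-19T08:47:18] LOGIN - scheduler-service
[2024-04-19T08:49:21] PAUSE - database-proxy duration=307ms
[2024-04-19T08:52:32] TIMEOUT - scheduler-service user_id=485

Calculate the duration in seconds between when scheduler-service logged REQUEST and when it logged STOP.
1461

To find the time between events:

1. Locate the first REQUEST event for scheduler-service: 2024-04-19T08:04:27
2. Locate the first STOP event for scheduler-service: 2024-04-19T08:28:48
3. Calculate the difference: 2024-04-19T08:28:48 - 2024-04-19T08:04:27 = 1461 seconds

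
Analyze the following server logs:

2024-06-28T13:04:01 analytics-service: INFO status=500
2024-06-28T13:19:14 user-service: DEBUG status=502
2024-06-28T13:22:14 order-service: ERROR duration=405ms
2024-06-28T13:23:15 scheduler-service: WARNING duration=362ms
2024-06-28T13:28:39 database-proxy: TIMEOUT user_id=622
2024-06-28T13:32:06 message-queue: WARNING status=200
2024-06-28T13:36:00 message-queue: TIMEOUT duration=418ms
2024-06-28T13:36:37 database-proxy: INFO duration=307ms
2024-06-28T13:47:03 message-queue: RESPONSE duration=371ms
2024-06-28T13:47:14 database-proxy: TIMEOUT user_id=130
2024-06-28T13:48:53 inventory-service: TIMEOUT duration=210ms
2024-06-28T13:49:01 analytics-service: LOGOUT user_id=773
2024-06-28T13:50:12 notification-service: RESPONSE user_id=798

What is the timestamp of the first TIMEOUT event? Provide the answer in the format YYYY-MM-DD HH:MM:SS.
2024-06-28 13:28:39

To find the first event:

1. Filter for all TIMEOUT events
2. Sort by timestamp
3. Select the first one
4. Timestamp: 2024-06-28 13:28:39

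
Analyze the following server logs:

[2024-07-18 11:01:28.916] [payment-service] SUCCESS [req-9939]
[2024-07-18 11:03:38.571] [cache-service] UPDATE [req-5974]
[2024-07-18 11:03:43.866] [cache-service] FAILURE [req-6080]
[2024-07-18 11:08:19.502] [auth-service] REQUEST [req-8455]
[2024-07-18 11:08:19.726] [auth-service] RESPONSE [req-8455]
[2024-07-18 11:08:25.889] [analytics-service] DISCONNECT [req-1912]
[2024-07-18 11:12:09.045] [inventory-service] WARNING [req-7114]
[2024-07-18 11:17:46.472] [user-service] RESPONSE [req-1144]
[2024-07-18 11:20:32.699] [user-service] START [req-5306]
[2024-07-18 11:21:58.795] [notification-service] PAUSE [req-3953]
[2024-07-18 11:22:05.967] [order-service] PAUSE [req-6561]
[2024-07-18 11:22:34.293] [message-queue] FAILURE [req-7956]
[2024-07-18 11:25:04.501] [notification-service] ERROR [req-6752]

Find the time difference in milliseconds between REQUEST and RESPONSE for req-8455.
224

To calculate latency:

1. Find REQUEST with id req-8455: 2024-07-18 11:08:19.502
2. Find RESPONSE with id req-8455: 2024-07-18 11:08:19.726
3. Latency: 2024-07-18 11:08:19.726 - 2024-07-18 11:08:19.502 = 224ms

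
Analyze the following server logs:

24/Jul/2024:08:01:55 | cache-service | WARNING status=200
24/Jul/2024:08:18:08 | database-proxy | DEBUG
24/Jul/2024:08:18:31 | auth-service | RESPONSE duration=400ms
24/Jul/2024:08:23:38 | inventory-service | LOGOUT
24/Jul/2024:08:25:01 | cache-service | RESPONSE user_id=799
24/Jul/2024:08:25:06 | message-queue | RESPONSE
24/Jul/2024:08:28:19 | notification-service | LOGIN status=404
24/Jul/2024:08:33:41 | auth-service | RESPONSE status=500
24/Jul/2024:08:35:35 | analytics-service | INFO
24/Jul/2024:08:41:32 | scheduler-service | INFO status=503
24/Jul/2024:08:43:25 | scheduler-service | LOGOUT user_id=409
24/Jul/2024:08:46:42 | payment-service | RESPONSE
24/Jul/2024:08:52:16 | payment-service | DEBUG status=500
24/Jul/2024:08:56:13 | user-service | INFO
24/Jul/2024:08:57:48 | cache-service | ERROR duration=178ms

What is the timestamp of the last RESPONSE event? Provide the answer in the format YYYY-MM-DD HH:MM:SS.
2024-07-24 08:46:42

To find the last event:

1. Filter for all RESPONSE events
2. Sort by timestamp
3. Select the last one
4. Timestamp: 2024-07-24 08:46:42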